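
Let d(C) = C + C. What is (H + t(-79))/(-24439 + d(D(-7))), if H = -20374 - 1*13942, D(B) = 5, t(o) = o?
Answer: 11465/8143 ≈ 1.4080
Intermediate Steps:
H = -34316 (H = -20374 - 13942 = -34316)
d(C) = 2*C
(H + t(-79))/(-24439 + d(D(-7))) = (-34316 - 79)/(-24439 + 2*5) = -34395/(-24439 + 10) = -34395/(-24429) = -34395*(-1/24429) = 11465/8143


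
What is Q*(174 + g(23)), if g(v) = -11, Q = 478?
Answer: 77914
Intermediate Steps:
Q*(174 + g(23)) = 478*(174 - 11) = 478*163 = 77914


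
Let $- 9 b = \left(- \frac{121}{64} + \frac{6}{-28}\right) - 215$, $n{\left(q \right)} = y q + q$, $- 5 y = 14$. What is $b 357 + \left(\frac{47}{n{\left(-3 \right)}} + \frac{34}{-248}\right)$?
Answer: $\frac{461777305}{53568} \approx 8620.4$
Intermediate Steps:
$y = - \frac{14}{5}$ ($y = \left(- \frac{1}{5}\right) 14 = - \frac{14}{5} \approx -2.8$)
$n{\left(q \right)} = - \frac{9 q}{5}$ ($n{\left(q \right)} = - \frac{14 q}{5} + q = - \frac{9 q}{5}$)
$b = \frac{10807}{448}$ ($b = - \frac{\left(- \frac{121}{64} + \frac{6}{-28}\right) - 215}{9} = - \frac{\left(\left(-121\right) \frac{1}{64} + 6 \left(- \frac{1}{28}\right)\right) - 215}{9} = - \frac{\left(- \frac{121}{64} - \frac{3}{14}\right) - 215}{9} = - \frac{- \frac{943}{448} - 215}{9} = \left(- \frac{1}{9}\right) \left(- \frac{97263}{448}\right) = \frac{10807}{448} \approx 24.123$)
$b 357 + \left(\frac{47}{n{\left(-3 \right)}} + \frac{34}{-248}\right) = \frac{10807}{448} \cdot 357 + \left(\frac{47}{\left(- \frac{9}{5}\right) \left(-3\right)} + \frac{34}{-248}\right) = \frac{551157}{64} + \left(\frac{47}{\frac{27}{5}} + 34 \left(- \frac{1}{248}\right)\right) = \frac{551157}{64} + \left(47 \cdot \frac{5}{27} - \frac{17}{124}\right) = \frac{551157}{64} + \left(\frac{235}{27} - \frac{17}{124}\right) = \frac{551157}{64} + \frac{28681}{3348} = \frac{461777305}{53568}$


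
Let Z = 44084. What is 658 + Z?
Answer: 44742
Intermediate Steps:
658 + Z = 658 + 44084 = 44742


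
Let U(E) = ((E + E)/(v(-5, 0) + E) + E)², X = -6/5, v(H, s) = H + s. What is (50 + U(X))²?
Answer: 1481395699876/577200625 ≈ 2566.5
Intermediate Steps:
X = -6/5 (X = -6*⅕ = -6/5 ≈ -1.2000)
U(E) = (E + 2*E/(-5 + E))² (U(E) = ((E + E)/((-5 + 0) + E) + E)² = ((2*E)/(-5 + E) + E)² = (2*E/(-5 + E) + E)² = (E + 2*E/(-5 + E))²)
(50 + U(X))² = (50 + (-6/5)²*(-3 - 6/5)²/(-5 - 6/5)²)² = (50 + 36*(-21/5)²/(25*(-31/5)²))² = (50 + (36/25)*(25/961)*(441/25))² = (50 + 15876/24025)² = (1217126/24025)² = 1481395699876/577200625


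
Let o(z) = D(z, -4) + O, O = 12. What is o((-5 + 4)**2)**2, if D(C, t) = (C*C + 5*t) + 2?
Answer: 25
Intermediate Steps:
D(C, t) = 2 + C**2 + 5*t (D(C, t) = (C**2 + 5*t) + 2 = 2 + C**2 + 5*t)
o(z) = -6 + z**2 (o(z) = (2 + z**2 + 5*(-4)) + 12 = (2 + z**2 - 20) + 12 = (-18 + z**2) + 12 = -6 + z**2)
o((-5 + 4)**2)**2 = (-6 + ((-5 + 4)**2)**2)**2 = (-6 + ((-1)**2)**2)**2 = (-6 + 1**2)**2 = (-6 + 1)**2 = (-5)**2 = 25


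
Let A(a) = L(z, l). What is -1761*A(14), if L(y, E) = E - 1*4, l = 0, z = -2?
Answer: 7044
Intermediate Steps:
L(y, E) = -4 + E (L(y, E) = E - 4 = -4 + E)
A(a) = -4 (A(a) = -4 + 0 = -4)
-1761*A(14) = -1761*(-4) = 7044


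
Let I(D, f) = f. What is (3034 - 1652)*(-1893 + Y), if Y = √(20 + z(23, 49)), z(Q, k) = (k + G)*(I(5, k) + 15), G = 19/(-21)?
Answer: -2616126 + 2764*√341565/21 ≈ -2.5392e+6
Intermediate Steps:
G = -19/21 (G = 19*(-1/21) = -19/21 ≈ -0.90476)
z(Q, k) = (15 + k)*(-19/21 + k) (z(Q, k) = (k - 19/21)*(k + 15) = (-19/21 + k)*(15 + k) = (15 + k)*(-19/21 + k))
Y = 2*√341565/21 (Y = √(20 + (-95/7 + 49² + (296/21)*49)) = √(20 + (-95/7 + 2401 + 2072/3)) = √(20 + 64640/21) = √(65060/21) = 2*√341565/21 ≈ 55.661)
(3034 - 1652)*(-1893 + Y) = (3034 - 1652)*(-1893 + 2*√341565/21) = 1382*(-1893 + 2*√341565/21) = -2616126 + 2764*√341565/21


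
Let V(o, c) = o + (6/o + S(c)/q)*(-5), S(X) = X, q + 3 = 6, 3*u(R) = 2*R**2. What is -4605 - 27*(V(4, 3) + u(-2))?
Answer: -8895/2 ≈ -4447.5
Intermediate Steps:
u(R) = 2*R**2/3 (u(R) = (2*R**2)/3 = 2*R**2/3)
q = 3 (q = -3 + 6 = 3)
V(o, c) = o - 30/o - 5*c/3 (V(o, c) = o + (6/o + c/3)*(-5) = o + (-30/o - 5*c/3) = o - 30/o - 5*c/3)
-4605 - 27*(V(4, 3) + u(-2)) = -4605 - 27*((4 - 30/4 - 5/3*3) + (2/3)*(-2)**2) = -4605 - 27*((4 - 30*1/4 - 5) + (2/3)*4) = -4605 - 27*((4 - 15/2 - 5) + 8/3) = -4605 - 27*(-17/2 + 8/3) = -4605 - 27*(-35)/6 = -4605 - 1*(-315/2) = -4605 + 315/2 = -8895/2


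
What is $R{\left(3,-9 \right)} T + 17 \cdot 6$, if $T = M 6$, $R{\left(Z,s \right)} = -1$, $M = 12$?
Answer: $30$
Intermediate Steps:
$T = 72$ ($T = 12 \cdot 6 = 72$)
$R{\left(3,-9 \right)} T + 17 \cdot 6 = \left(-1\right) 72 + 17 \cdot 6 = -72 + 102 = 30$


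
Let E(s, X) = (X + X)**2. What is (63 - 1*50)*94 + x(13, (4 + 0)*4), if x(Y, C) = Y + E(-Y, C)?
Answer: 2259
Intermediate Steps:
E(s, X) = 4*X**2 (E(s, X) = (2*X)**2 = 4*X**2)
x(Y, C) = Y + 4*C**2
(63 - 1*50)*94 + x(13, (4 + 0)*4) = (63 - 1*50)*94 + (13 + 4*((4 + 0)*4)**2) = (63 - 50)*94 + (13 + 4*(4*4)**2) = 13*94 + (13 + 4*16**2) = 1222 + (13 + 4*256) = 1222 + (13 + 1024) = 1222 + 1037 = 2259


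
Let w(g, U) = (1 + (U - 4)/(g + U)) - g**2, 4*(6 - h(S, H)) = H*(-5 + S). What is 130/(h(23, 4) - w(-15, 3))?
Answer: 1560/2543 ≈ 0.61345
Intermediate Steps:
h(S, H) = 6 - H*(-5 + S)/4
w(g, U) = 1 - g**2 + (-4 + U)/(U + g) (w(g, U) = (1 + (-4 + U)/(U + g)) - g**2 = 1 - g**2 + (-4 + U)/(U + g))
130/(h(23, 4) - w(-15, 3)) = 130/((6 + (5/4)*4 - 1/4*4*23) - (-4 - 15 - 1*(-15)**3 + 2*3 - 1*3*(-15)**2)/(3 - 15)) = 130/((6 + 5 - 23) - (-4 - 15 - 1*(-3375) + 6 - 1*3*225)/(-12)) = 130/(-12 - (-1)*(-4 - 15 + 3375 + 6 - 675)/12) = 130/(-12 - (-1)*2687/12) = 130/(-12 - 1*(-2687/12)) = 130/(-12 + 2687/12) = 130/(2543/12) = 130*(12/2543) = 1560/2543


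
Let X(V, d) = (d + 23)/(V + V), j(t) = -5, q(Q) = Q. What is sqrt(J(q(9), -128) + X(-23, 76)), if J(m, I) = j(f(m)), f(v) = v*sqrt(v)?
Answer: I*sqrt(15134)/46 ≈ 2.6744*I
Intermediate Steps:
f(v) = v**(3/2)
X(V, d) = (23 + d)/(2*V) (X(V, d) = (23 + d)/((2*V)) = (23 + d)*(1/(2*V)) = (23 + d)/(2*V))
J(m, I) = -5
sqrt(J(q(9), -128) + X(-23, 76)) = sqrt(-5 + (1/2)*(23 + 76)/(-23)) = sqrt(-5 + (1/2)*(-1/23)*99) = sqrt(-5 - 99/46) = sqrt(-329/46) = I*sqrt(15134)/46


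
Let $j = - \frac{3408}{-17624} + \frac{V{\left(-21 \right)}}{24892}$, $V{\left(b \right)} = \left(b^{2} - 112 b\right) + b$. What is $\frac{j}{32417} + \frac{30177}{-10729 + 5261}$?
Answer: $- \frac{1915862788386255}{347150332072852} \approx -5.5188$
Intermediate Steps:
$V{\left(b \right)} = b^{2} - 111 b$
$j = \frac{596811}{1958467}$ ($j = - \frac{3408}{-17624} + \frac{\left(-21\right) \left(-111 - 21\right)}{24892} = \left(-3408\right) \left(- \frac{1}{17624}\right) + \left(-21\right) \left(-132\right) \frac{1}{24892} = \frac{426}{2203} + 2772 \cdot \frac{1}{24892} = \frac{426}{2203} + \frac{99}{889} = \frac{596811}{1958467} \approx 0.30473$)
$\frac{j}{32417} + \frac{30177}{-10729 + 5261} = \frac{596811}{1958467 \cdot 32417} + \frac{30177}{-10729 + 5261} = \frac{596811}{1958467} \cdot \frac{1}{32417} + \frac{30177}{-5468} = \frac{596811}{63487624739} + 30177 \left(- \frac{1}{5468}\right) = \frac{596811}{63487624739} - \frac{30177}{5468} = - \frac{1915862788386255}{347150332072852}$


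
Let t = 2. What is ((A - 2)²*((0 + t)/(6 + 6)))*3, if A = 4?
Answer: 2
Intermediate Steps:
((A - 2)²*((0 + t)/(6 + 6)))*3 = ((4 - 2)²*((0 + 2)/(6 + 6)))*3 = (2²*(2/12))*3 = (4*(2*(1/12)))*3 = (4*(⅙))*3 = (⅔)*3 = 2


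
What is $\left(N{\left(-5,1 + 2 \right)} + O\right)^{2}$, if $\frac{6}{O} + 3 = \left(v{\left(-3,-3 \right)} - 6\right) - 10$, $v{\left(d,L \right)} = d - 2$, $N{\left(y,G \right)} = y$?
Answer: $\frac{441}{16} \approx 27.563$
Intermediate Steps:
$v{\left(d,L \right)} = -2 + d$
$O = - \frac{1}{4}$ ($O = \frac{6}{-3 - 21} = \frac{6}{-24} = 6 \left(- \frac{1}{24}\right) = - \frac{1}{4} \approx -0.25$)
$\left(N{\left(-5,1 + 2 \right)} + O\right)^{2} = \left(-5 - \frac{1}{4}\right)^{2} = \left(- \frac{21}{4}\right)^{2} = \frac{441}{16}$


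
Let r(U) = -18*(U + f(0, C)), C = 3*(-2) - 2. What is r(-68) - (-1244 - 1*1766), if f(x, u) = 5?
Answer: 4144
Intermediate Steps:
C = -8 (C = -6 - 2 = -8)
r(U) = -90 - 18*U (r(U) = -18*(U + 5) = -18*(5 + U) = -90 - 18*U)
r(-68) - (-1244 - 1*1766) = (-90 - 18*(-68)) - (-1244 - 1*1766) = (-90 + 1224) - (-1244 - 1766) = 1134 - 1*(-3010) = 1134 + 3010 = 4144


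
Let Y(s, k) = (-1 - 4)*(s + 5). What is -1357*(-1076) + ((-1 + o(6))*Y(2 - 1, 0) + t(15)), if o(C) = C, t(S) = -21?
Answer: 1459961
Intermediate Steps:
Y(s, k) = -25 - 5*s (Y(s, k) = -5*(5 + s) = -25 - 5*s)
-1357*(-1076) + ((-1 + o(6))*Y(2 - 1, 0) + t(15)) = -1357*(-1076) + ((-1 + 6)*(-25 - 5*(2 - 1)) - 21) = 1460132 + (5*(-25 - 5*1) - 21) = 1460132 + (5*(-25 - 5) - 21) = 1460132 + (5*(-30) - 21) = 1460132 + (-150 - 21) = 1460132 - 171 = 1459961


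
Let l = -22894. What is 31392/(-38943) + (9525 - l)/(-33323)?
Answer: -256507637/144188621 ≈ -1.7790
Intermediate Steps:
31392/(-38943) + (9525 - l)/(-33323) = 31392/(-38943) + (9525 - 1*(-22894))/(-33323) = 31392*(-1/38943) + (9525 + 22894)*(-1/33323) = -3488/4327 + 32419*(-1/33323) = -3488/4327 - 32419/33323 = -256507637/144188621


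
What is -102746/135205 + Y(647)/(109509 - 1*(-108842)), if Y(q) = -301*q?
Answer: -995213469/602492795 ≈ -1.6518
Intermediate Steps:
-102746/135205 + Y(647)/(109509 - 1*(-108842)) = -102746/135205 + (-301*647)/(109509 - 1*(-108842)) = -102746*1/135205 - 194747/(109509 + 108842) = -14678/19315 - 194747/218351 = -14678/19315 - 194747*1/218351 = -14678/19315 - 27821/31193 = -995213469/602492795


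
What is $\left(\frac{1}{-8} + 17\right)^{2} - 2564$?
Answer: $- \frac{145871}{64} \approx -2279.2$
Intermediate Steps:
$\left(\frac{1}{-8} + 17\right)^{2} - 2564 = \left(- \frac{1}{8} + 17\right)^{2} - 2564 = \left(\frac{135}{8}\right)^{2} - 2564 = \frac{18225}{64} - 2564 = - \frac{145871}{64}$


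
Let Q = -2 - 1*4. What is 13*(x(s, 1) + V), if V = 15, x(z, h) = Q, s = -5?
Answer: 117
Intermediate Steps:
Q = -6 (Q = -2 - 4 = -6)
x(z, h) = -6
13*(x(s, 1) + V) = 13*(-6 + 15) = 13*9 = 117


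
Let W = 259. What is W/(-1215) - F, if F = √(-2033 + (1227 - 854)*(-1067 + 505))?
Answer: -259/1215 - I*√211659 ≈ -0.21317 - 460.06*I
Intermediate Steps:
F = I*√211659 (F = √(-2033 + 373*(-562)) = √(-2033 - 209626) = √(-211659) = I*√211659 ≈ 460.06*I)
W/(-1215) - F = 259/(-1215) - I*√211659 = 259*(-1/1215) - I*√211659 = -259/1215 - I*√211659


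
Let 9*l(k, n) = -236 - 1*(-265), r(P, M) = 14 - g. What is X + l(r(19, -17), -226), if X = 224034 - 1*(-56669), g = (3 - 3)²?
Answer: 2526356/9 ≈ 2.8071e+5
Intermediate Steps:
g = 0 (g = 0² = 0)
X = 280703 (X = 224034 + 56669 = 280703)
r(P, M) = 14 (r(P, M) = 14 - 1*0 = 14 + 0 = 14)
l(k, n) = 29/9 (l(k, n) = (-236 - 1*(-265))/9 = (-236 + 265)/9 = (⅑)*29 = 29/9)
X + l(r(19, -17), -226) = 280703 + 29/9 = 2526356/9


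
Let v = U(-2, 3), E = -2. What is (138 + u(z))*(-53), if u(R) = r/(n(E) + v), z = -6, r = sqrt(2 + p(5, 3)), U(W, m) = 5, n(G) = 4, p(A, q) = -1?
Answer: -65879/9 ≈ -7319.9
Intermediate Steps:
v = 5
r = 1 (r = sqrt(2 - 1) = sqrt(1) = 1)
u(R) = 1/9 (u(R) = 1/(4 + 5) = 1/9)
(138 + u(z))*(-53) = (138 + 1/9)*(-53) = (1243/9)*(-53) = -65879/9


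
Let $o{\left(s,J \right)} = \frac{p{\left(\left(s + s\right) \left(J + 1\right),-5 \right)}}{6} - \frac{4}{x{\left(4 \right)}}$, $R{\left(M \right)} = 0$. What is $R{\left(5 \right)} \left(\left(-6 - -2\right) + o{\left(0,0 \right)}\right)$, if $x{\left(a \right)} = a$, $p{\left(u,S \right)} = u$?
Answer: $0$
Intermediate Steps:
$o{\left(s,J \right)} = -1 + \frac{s \left(1 + J\right)}{3}$ ($o{\left(s,J \right)} = \frac{\left(s + s\right) \left(J + 1\right)}{6} - \frac{4}{4} = 2 s \left(1 + J\right) \frac{1}{6} - 1 = \frac{s \left(1 + J\right)}{3} - 1 = -1 + \frac{s \left(1 + J\right)}{3}$)
$R{\left(5 \right)} \left(\left(-6 - -2\right) + o{\left(0,0 \right)}\right) = 0 \left(\left(-6 - -2\right) + \left(-1 + \frac{1}{3} \cdot 0 + \frac{1}{3} \cdot 0 \cdot 0\right)\right) = 0 \left(\left(-6 + 2\right) + \left(-1 + 0 + 0\right)\right) = 0 \left(-4 - 1\right) = 0 \left(-5\right) = 0$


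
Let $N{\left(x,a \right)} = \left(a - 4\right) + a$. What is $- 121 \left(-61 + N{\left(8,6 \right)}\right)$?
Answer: $6413$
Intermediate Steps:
$N{\left(x,a \right)} = -4 + 2 a$ ($N{\left(x,a \right)} = \left(-4 + a\right) + a = -4 + 2 a$)
$- 121 \left(-61 + N{\left(8,6 \right)}\right) = - 121 \left(-61 + \left(-4 + 2 \cdot 6\right)\right) = - 121 \left(-61 + \left(-4 + 12\right)\right) = - 121 \left(-61 + 8\right) = \left(-121\right) \left(-53\right) = 6413$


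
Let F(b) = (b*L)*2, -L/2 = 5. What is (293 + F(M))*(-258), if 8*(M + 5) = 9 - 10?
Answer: -102039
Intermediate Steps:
L = -10 (L = -2*5 = -10)
M = -41/8 (M = -5 + (9 - 10)/8 = -5 + (⅛)*(-1) = -5 - ⅛ = -41/8 ≈ -5.1250)
F(b) = -20*b (F(b) = (b*(-10))*2 = -10*b*2 = -20*b)
(293 + F(M))*(-258) = (293 - 20*(-41/8))*(-258) = (293 + 205/2)*(-258) = (791/2)*(-258) = -102039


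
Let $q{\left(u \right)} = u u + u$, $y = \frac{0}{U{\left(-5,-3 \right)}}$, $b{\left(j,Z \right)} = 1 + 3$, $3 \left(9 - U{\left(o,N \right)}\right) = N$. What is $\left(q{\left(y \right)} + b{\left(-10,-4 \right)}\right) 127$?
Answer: $508$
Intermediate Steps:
$U{\left(o,N \right)} = 9 - \frac{N}{3}$
$b{\left(j,Z \right)} = 4$
$y = 0$ ($y = \frac{0}{9 - -1} = \frac{0}{9 + 1} = \frac{0}{10} = 0 \cdot \frac{1}{10} = 0$)
$q{\left(u \right)} = u + u^{2}$ ($q{\left(u \right)} = u^{2} + u = u + u^{2}$)
$\left(q{\left(y \right)} + b{\left(-10,-4 \right)}\right) 127 = \left(0 \left(1 + 0\right) + 4\right) 127 = \left(0 \cdot 1 + 4\right) 127 = \left(0 + 4\right) 127 = 4 \cdot 127 = 508$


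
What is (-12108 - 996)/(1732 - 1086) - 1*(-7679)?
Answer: 2473765/323 ≈ 7658.7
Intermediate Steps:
(-12108 - 996)/(1732 - 1086) - 1*(-7679) = -13104/646 + 7679 = -13104*1/646 + 7679 = -6552/323 + 7679 = 2473765/323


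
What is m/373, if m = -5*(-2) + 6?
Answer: 16/373 ≈ 0.042895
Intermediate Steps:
m = 16 (m = 10 + 6 = 16)
m/373 = 16/373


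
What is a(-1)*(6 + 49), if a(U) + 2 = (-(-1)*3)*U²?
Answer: 55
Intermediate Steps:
a(U) = -2 + 3*U² (a(U) = -2 + (-(-1)*3)*U² = -2 + (-1*(-3))*U² = -2 + 3*U²)
a(-1)*(6 + 49) = (-2 + 3*(-1)²)*(6 + 49) = (-2 + 3*1)*55 = (-2 + 3)*55 = 1*55 = 55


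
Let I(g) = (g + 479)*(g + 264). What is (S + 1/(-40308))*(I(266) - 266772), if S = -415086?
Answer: -1071454855469071/20154 ≈ -5.3163e+10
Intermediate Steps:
I(g) = (264 + g)*(479 + g) (I(g) = (479 + g)*(264 + g) = (264 + g)*(479 + g))
(S + 1/(-40308))*(I(266) - 266772) = (-415086 + 1/(-40308))*((126456 + 266**2 + 743*266) - 266772) = (-415086 - 1/40308)*((126456 + 70756 + 197638) - 266772) = -16731286489*(394850 - 266772)/40308 = -16731286489/40308*128078 = -1071454855469071/20154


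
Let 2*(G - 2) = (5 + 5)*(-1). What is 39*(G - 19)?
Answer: -858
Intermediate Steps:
G = -3 (G = 2 + ((5 + 5)*(-1))/2 = 2 + (10*(-1))/2 = 2 + (1/2)*(-10) = 2 - 5 = -3)
39*(G - 19) = 39*(-3 - 19) = 39*(-22) = -858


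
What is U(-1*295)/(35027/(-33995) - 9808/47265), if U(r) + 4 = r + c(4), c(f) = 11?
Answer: 92550163680/397794823 ≈ 232.66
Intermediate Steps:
U(r) = 7 + r (U(r) = -4 + (r + 11) = -4 + (11 + r) = 7 + r)
U(-1*295)/(35027/(-33995) - 9808/47265) = (7 - 1*295)/(35027/(-33995) - 9808/47265) = (7 - 295)/(35027*(-1/33995) - 9808*1/47265) = -288/(-35027/33995 - 9808/47265) = -288/(-397794823/321354735) = -288*(-321354735/397794823) = 92550163680/397794823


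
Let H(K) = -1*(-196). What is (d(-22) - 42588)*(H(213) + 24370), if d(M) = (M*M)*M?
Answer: -1307795576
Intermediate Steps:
H(K) = 196
d(M) = M³ (d(M) = M²*M = M³)
(d(-22) - 42588)*(H(213) + 24370) = ((-22)³ - 42588)*(196 + 24370) = (-10648 - 42588)*24566 = -53236*24566 = -1307795576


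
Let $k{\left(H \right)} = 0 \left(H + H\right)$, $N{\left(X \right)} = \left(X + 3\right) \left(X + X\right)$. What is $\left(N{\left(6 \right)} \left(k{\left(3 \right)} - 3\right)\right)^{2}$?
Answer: $104976$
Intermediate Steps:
$N{\left(X \right)} = 2 X \left(3 + X\right)$ ($N{\left(X \right)} = \left(3 + X\right) 2 X = 2 X \left(3 + X\right)$)
$k{\left(H \right)} = 0$ ($k{\left(H \right)} = 0 \cdot 2 H = 0$)
$\left(N{\left(6 \right)} \left(k{\left(3 \right)} - 3\right)\right)^{2} = \left(2 \cdot 6 \left(3 + 6\right) \left(0 - 3\right)\right)^{2} = \left(2 \cdot 6 \cdot 9 \left(-3\right)\right)^{2} = \left(108 \left(-3\right)\right)^{2} = \left(-324\right)^{2} = 104976$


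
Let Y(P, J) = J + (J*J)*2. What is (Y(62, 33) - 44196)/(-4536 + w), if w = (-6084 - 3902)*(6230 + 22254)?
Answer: 8397/56889152 ≈ 0.00014760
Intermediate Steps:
Y(P, J) = J + 2*J**2 (Y(P, J) = J + J**2*2 = J + 2*J**2)
w = -284441224 (w = -9986*28484 = -284441224)
(Y(62, 33) - 44196)/(-4536 + w) = (33*(1 + 2*33) - 44196)/(-4536 - 284441224) = (33*(1 + 66) - 44196)/(-284445760) = (33*67 - 44196)*(-1/284445760) = (2211 - 44196)*(-1/284445760) = -41985*(-1/284445760) = 8397/56889152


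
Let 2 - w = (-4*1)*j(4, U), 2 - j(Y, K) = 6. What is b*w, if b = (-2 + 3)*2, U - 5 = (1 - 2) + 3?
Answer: -28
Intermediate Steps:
U = 7 (U = 5 + ((1 - 2) + 3) = 5 + (-1 + 3) = 5 + 2 = 7)
j(Y, K) = -4 (j(Y, K) = 2 - 1*6 = 2 - 6 = -4)
w = -14 (w = 2 - (-4*1)*(-4) = 2 - (-4)*(-4) = 2 - 1*16 = 2 - 16 = -14)
b = 2 (b = 1*2 = 2)
b*w = 2*(-14) = -28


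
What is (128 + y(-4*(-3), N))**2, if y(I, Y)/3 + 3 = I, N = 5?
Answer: 24025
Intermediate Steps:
y(I, Y) = -9 + 3*I
(128 + y(-4*(-3), N))**2 = (128 + (-9 + 3*(-4*(-3))))**2 = (128 + (-9 + 3*12))**2 = (128 + (-9 + 36))**2 = (128 + 27)**2 = 155**2 = 24025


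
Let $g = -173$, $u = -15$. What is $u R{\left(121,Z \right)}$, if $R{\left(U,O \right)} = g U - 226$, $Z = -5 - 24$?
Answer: $317385$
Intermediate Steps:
$Z = -29$ ($Z = -5 - 24 = -29$)
$R{\left(U,O \right)} = -226 - 173 U$ ($R{\left(U,O \right)} = - 173 U - 226 = -226 - 173 U$)
$u R{\left(121,Z \right)} = - 15 \left(-226 - 20933\right) = \left(-15\right) \left(-21159\right) = 317385$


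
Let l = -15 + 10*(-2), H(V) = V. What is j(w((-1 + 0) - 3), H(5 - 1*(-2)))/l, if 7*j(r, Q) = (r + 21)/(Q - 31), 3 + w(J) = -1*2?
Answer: 2/735 ≈ 0.0027211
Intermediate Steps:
w(J) = -5 (w(J) = -3 - 1*2 = -3 - 2 = -5)
j(r, Q) = (21 + r)/(7*(-31 + Q)) (j(r, Q) = ((r + 21)/(Q - 31))/7 = ((21 + r)/(-31 + Q))/7 = (21 + r)/(7*(-31 + Q)))
l = -35 (l = -15 - 20 = -35)
j(w((-1 + 0) - 3), H(5 - 1*(-2)))/l = ((21 - 5)/(7*(-31 + (5 - 1*(-2)))))/(-35) = ((1/7)*16/(-31 + (5 + 2)))*(-1/35) = ((1/7)*16/(-31 + 7))*(-1/35) = ((1/7)*16/(-24))*(-1/35) = ((1/7)*(-1/24)*16)*(-1/35) = -2/21*(-1/35) = 2/735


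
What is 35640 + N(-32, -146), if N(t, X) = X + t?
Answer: 35462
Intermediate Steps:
35640 + N(-32, -146) = 35640 + (-146 - 32) = 35640 - 178 = 35462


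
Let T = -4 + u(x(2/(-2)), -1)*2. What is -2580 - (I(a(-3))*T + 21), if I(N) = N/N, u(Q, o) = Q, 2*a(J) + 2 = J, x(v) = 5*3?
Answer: -2627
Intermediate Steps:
x(v) = 15
a(J) = -1 + J/2
I(N) = 1
T = 26 (T = -4 + 15*2 = -4 + 30 = 26)
-2580 - (I(a(-3))*T + 21) = -2580 - (1*26 + 21) = -2580 - (26 + 21) = -2580 - 1*47 = -2580 - 47 = -2627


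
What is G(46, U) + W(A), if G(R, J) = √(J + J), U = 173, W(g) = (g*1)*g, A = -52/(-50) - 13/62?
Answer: 1656369/2402500 + √346 ≈ 19.290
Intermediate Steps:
A = 1287/1550 (A = -52*(-1/50) - 13*1/62 = 26/25 - 13/62 = 1287/1550 ≈ 0.83032)
W(g) = g² (W(g) = g*g = g²)
G(R, J) = √2*√J (G(R, J) = √(2*J) = √2*√J)
G(46, U) + W(A) = √2*√173 + (1287/1550)² = √346 + 1656369/2402500 = 1656369/2402500 + √346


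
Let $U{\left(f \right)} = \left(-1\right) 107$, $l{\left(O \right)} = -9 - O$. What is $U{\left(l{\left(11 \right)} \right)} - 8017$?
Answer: $-8124$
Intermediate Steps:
$U{\left(f \right)} = -107$
$U{\left(l{\left(11 \right)} \right)} - 8017 = -107 - 8017 = -8124$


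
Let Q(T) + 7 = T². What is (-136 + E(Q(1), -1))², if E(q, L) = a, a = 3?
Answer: 17689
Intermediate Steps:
Q(T) = -7 + T²
E(q, L) = 3
(-136 + E(Q(1), -1))² = (-136 + 3)² = (-133)² = 17689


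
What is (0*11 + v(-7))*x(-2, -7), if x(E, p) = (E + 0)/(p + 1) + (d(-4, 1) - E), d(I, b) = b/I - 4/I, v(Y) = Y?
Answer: -259/12 ≈ -21.583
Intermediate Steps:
d(I, b) = -4/I + b/I
x(E, p) = ¾ - E + E/(1 + p) (x(E, p) = (E + 0)/(p + 1) + ((-4 + 1)/(-4) - E) = E/(1 + p) + (-¼*(-3) - E) = E/(1 + p) + (¾ - E) = ¾ - E + E/(1 + p))
(0*11 + v(-7))*x(-2, -7) = (0*11 - 7)*((3 + 3*(-7) - 4*(-2)*(-7))/(4*(1 - 7))) = (0 - 7)*((¼)*(3 - 21 - 56)/(-6)) = -7*(-1)*(-74)/(4*6) = -7*37/12 = -259/12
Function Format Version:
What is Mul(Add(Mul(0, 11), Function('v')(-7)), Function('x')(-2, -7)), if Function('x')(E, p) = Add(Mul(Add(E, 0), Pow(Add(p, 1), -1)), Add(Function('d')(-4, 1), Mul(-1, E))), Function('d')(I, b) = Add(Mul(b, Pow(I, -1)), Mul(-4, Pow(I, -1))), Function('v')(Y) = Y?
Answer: Rational(-259, 12) ≈ -21.583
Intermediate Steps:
Function('d')(I, b) = Add(Mul(-4, Pow(I, -1)), Mul(b, Pow(I, -1)))
Function('x')(E, p) = Add(Rational(3, 4), Mul(-1, E), Mul(E, Pow(Add(1, p), -1))) (Function('x')(E, p) = Add(Mul(Add(E, 0), Pow(Add(p, 1), -1)), Add(Mul(Pow(-4, -1), Add(-4, 1)), Mul(-1, E))) = Add(Mul(E, Pow(Add(1, p), -1)), Add(Mul(Rational(-1, 4), -3), Mul(-1, E))) = Add(Mul(E, Pow(Add(1, p), -1)), Add(Rational(3, 4), Mul(-1, E))) = Add(Rational(3, 4), Mul(-1, E), Mul(E, Pow(Add(1, p), -1))))
Mul(Add(Mul(0, 11), Function('v')(-7)), Function('x')(-2, -7)) = Mul(Add(Mul(0, 11), -7), Mul(Rational(1, 4), Pow(Add(1, -7), -1), Add(3, Mul(3, -7), Mul(-4, -2, -7)))) = Mul(Add(0, -7), Mul(Rational(1, 4), Pow(-6, -1), Add(3, -21, -56))) = Mul(-7, Mul(Rational(1, 4), Rational(-1, 6), -74)) = Mul(-7, Rational(37, 12)) = Rational(-259, 12)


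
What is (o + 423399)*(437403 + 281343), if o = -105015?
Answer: 228837226464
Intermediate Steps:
(o + 423399)*(437403 + 281343) = (-105015 + 423399)*(437403 + 281343) = 318384*718746 = 228837226464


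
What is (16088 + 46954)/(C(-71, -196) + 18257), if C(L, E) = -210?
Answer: 63042/18047 ≈ 3.4932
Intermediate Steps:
(16088 + 46954)/(C(-71, -196) + 18257) = (16088 + 46954)/(-210 + 18257) = 63042/18047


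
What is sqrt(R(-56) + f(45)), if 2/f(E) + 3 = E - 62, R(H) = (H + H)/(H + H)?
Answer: 3*sqrt(10)/10 ≈ 0.94868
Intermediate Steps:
R(H) = 1 (R(H) = (2*H)/((2*H)) = (2*H)*(1/(2*H)) = 1)
f(E) = 2/(-65 + E) (f(E) = 2/(-3 + (E - 62)) = 2/(-3 + (-62 + E)) = 2/(-65 + E))
sqrt(R(-56) + f(45)) = sqrt(1 + 2/(-65 + 45)) = sqrt(1 + 2/(-20)) = sqrt(1 + 2*(-1/20)) = sqrt(1 - 1/10) = sqrt(9/10) = 3*sqrt(10)/10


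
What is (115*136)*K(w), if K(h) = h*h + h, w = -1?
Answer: 0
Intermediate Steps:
K(h) = h + h² (K(h) = h² + h = h + h²)
(115*136)*K(w) = (115*136)*(-(1 - 1)) = 15640*(-1*0) = 15640*0 = 0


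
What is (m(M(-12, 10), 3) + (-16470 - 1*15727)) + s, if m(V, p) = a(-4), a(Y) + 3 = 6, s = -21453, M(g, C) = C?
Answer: -53647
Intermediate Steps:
a(Y) = 3 (a(Y) = -3 + 6 = 3)
m(V, p) = 3
(m(M(-12, 10), 3) + (-16470 - 1*15727)) + s = (3 + (-16470 - 1*15727)) - 21453 = (3 + (-16470 - 15727)) - 21453 = (3 - 32197) - 21453 = -32194 - 21453 = -53647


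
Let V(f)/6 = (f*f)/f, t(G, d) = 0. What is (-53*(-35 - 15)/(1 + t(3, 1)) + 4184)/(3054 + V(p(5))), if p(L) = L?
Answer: 1139/514 ≈ 2.2160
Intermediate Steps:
V(f) = 6*f (V(f) = 6*((f*f)/f) = 6*(f²/f) = 6*f)
(-53*(-35 - 15)/(1 + t(3, 1)) + 4184)/(3054 + V(p(5))) = (-53*(-35 - 15)/(1 + 0) + 4184)/(3054 + 6*5) = (-(-2650)/1 + 4184)/(3054 + 30) = (-(-2650) + 4184)/3084 = (-53*(-50) + 4184)*(1/3084) = (2650 + 4184)*(1/3084) = 6834*(1/3084) = 1139/514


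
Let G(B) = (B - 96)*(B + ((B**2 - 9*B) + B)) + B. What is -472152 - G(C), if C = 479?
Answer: -87064335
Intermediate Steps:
G(B) = B + (-96 + B)*(B**2 - 7*B) (G(B) = (-96 + B)*(B + (B**2 - 8*B)) + B = (-96 + B)*(B**2 - 7*B) + B = B + (-96 + B)*(B**2 - 7*B))
-472152 - G(C) = -472152 - 479*(673 + 479**2 - 103*479) = -472152 - 479*(673 + 229441 - 49337) = -472152 - 479*180777 = -472152 - 1*86592183 = -472152 - 86592183 = -87064335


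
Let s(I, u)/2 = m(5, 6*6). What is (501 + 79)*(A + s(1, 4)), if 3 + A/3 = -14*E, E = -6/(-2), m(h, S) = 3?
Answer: -74820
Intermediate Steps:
s(I, u) = 6 (s(I, u) = 2*3 = 6)
E = 3 (E = -6*(-1/2) = 3)
A = -135 (A = -9 + 3*(-14*3) = -9 + 3*(-42) = -9 - 126 = -135)
(501 + 79)*(A + s(1, 4)) = (501 + 79)*(-135 + 6) = 580*(-129) = -74820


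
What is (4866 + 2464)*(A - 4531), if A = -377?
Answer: -35975640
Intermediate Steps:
(4866 + 2464)*(A - 4531) = (4866 + 2464)*(-377 - 4531) = 7330*(-4908) = -35975640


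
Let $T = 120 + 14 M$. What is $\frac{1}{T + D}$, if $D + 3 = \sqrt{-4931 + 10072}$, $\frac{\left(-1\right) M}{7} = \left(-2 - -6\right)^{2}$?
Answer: $- \frac{1451}{2100260} - \frac{\sqrt{5141}}{2100260} \approx -0.00072501$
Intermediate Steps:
$M = -112$ ($M = - 7 \left(-2 - -6\right)^{2} = - 7 \left(-2 + 6\right)^{2} = - 7 \cdot 4^{2} = \left(-7\right) 16 = -112$)
$T = -1448$ ($T = 120 + 14 \left(-112\right) = 120 - 1568 = -1448$)
$D = -3 + \sqrt{5141}$ ($D = -3 + \sqrt{-4931 + 10072} = -3 + \sqrt{5141} \approx 68.701$)
$\frac{1}{T + D} = \frac{1}{-1448 - \left(3 - \sqrt{5141}\right)} = \frac{1}{-1451 + \sqrt{5141}}$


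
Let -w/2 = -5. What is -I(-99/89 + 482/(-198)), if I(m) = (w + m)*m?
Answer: 1776875000/77633721 ≈ 22.888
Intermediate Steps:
w = 10 (w = -2*(-5) = 10)
I(m) = m*(10 + m) (I(m) = (10 + m)*m = m*(10 + m))
-I(-99/89 + 482/(-198)) = -(-99/89 + 482/(-198))*(10 + (-99/89 + 482/(-198))) = -(-99*1/89 + 482*(-1/198))*(10 + (-99*1/89 + 482*(-1/198))) = -(-99/89 - 241/99)*(10 + (-99/89 - 241/99)) = -(-31250)*(10 - 31250/8811)/8811 = -(-31250)*56860/(8811*8811) = -1*(-1776875000/77633721) = 1776875000/77633721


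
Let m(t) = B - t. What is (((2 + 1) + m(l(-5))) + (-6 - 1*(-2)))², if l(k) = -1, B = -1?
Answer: 1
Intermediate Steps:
m(t) = -1 - t
(((2 + 1) + m(l(-5))) + (-6 - 1*(-2)))² = (((2 + 1) + (-1 - 1*(-1))) + (-6 - 1*(-2)))² = ((3 + (-1 + 1)) + (-6 + 2))² = ((3 + 0) - 4)² = (3 - 4)² = (-1)² = 1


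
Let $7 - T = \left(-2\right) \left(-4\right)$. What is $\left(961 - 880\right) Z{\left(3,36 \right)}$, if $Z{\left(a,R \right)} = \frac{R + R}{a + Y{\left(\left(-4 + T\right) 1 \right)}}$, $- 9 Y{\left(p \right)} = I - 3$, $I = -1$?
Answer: $\frac{52488}{31} \approx 1693.2$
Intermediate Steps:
$T = -1$ ($T = 7 - \left(-2\right) \left(-4\right) = 7 - 8 = -1$)
$Y{\left(p \right)} = \frac{4}{9}$ ($Y{\left(p \right)} = - \frac{-1 - 3}{9} = \left(- \frac{1}{9}\right) \left(-4\right) = \frac{4}{9}$)
$Z{\left(a,R \right)} = \frac{2 R}{\frac{4}{9} + a}$ ($Z{\left(a,R \right)} = \frac{R + R}{a + \frac{4}{9}} = \frac{2 R}{\frac{4}{9} + a}$)
$\left(961 - 880\right) Z{\left(3,36 \right)} = \left(961 - 880\right) 18 \cdot 36 \frac{1}{4 + 9 \cdot 3} = \left(961 - 880\right) 18 \cdot 36 \frac{1}{4 + 27} = 81 \cdot 18 \cdot 36 \cdot \frac{1}{31} = 81 \cdot \frac{648}{31} = \frac{52488}{31}$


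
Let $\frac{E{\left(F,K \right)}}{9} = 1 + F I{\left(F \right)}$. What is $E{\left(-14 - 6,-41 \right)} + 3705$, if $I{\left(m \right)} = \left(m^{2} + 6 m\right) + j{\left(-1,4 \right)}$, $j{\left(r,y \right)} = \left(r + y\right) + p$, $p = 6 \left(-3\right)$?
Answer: $-43986$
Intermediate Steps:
$p = -18$
$j{\left(r,y \right)} = -18 + r + y$ ($j{\left(r,y \right)} = \left(r + y\right) - 18 = -18 + r + y$)
$I{\left(m \right)} = -15 + m^{2} + 6 m$ ($I{\left(m \right)} = \left(m^{2} + 6 m\right) - 15 = -15 + m^{2} + 6 m$)
$E{\left(F,K \right)} = 9 + 9 F \left(-15 + F^{2} + 6 F\right)$ ($E{\left(F,K \right)} = 9 \left(1 + F \left(-15 + F^{2} + 6 F\right)\right) = 9 + 9 F \left(-15 + F^{2} + 6 F\right)$)
$E{\left(-14 - 6,-41 \right)} + 3705 = \left(9 + 9 \left(-14 - 6\right) \left(-15 + \left(-14 - 6\right)^{2} + 6 \left(-14 - 6\right)\right)\right) + 3705 = \left(9 + 9 \left(-20\right) \left(-15 + \left(-20\right)^{2} + 6 \left(-20\right)\right)\right) + 3705 = \left(9 + 9 \left(-20\right) \left(-15 + 400 - 120\right)\right) + 3705 = \left(9 + 9 \left(-20\right) 265\right) + 3705 = \left(9 - 47700\right) + 3705 = -47691 + 3705 = -43986$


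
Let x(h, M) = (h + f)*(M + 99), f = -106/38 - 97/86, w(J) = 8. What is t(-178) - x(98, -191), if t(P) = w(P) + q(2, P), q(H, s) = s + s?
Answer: 6787310/817 ≈ 8307.6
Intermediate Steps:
q(H, s) = 2*s
t(P) = 8 + 2*P
f = -6401/1634 (f = -106*1/38 - 97*1/86 = -53/19 - 97/86 = -6401/1634 ≈ -3.9174)
x(h, M) = (99 + M)*(-6401/1634 + h) (x(h, M) = (h - 6401/1634)*(M + 99) = (-6401/1634 + h)*(99 + M) = (99 + M)*(-6401/1634 + h))
t(-178) - x(98, -191) = (8 + 2*(-178)) - (-633699/1634 + 99*98 - 6401/1634*(-191) - 191*98) = (8 - 356) - (-633699/1634 + 9702 + 1222591/1634 - 18718) = -348 - 1*(-7071626/817) = -348 + 7071626/817 = 6787310/817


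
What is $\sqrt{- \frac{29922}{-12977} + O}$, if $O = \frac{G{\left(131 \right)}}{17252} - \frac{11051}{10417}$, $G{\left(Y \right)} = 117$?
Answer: $\frac{\sqrt{4714579389416155015009}}{61372359686} \approx 1.1188$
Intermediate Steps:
$O = - \frac{189433063}{179714084}$ ($O = \frac{117}{17252} - \frac{11051}{10417} = - \frac{189433063}{179714084} \approx -1.0541$)
$\sqrt{- \frac{29922}{-12977} + O} = \sqrt{- \frac{29922}{-12977} - \frac{189433063}{179714084}} = \sqrt{\left(-29922\right) \left(- \frac{1}{12977}\right) - \frac{189433063}{179714084}} = \sqrt{\frac{29922}{12977} - \frac{189433063}{179714084}} = \sqrt{\frac{153638524363}{122744719372}} = \frac{\sqrt{4714579389416155015009}}{61372359686}$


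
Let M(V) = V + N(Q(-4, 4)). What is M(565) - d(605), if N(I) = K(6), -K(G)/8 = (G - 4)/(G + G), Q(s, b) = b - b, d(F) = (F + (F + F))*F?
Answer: -3292534/3 ≈ -1.0975e+6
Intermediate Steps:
d(F) = 3*F² (d(F) = (F + 2*F)*F = (3*F)*F = 3*F²)
Q(s, b) = 0
K(G) = -4*(-4 + G)/G (K(G) = -8*(G - 4)/(G + G) = -8*(-4 + G)/(2*G) = -8*(-4 + G)*1/(2*G) = -4*(-4 + G)/G)
N(I) = -4/3 (N(I) = -4 + 16/6 = -4 + 16*(⅙) = -4 + 8/3 = -4/3)
M(V) = -4/3 + V (M(V) = V - 4/3 = -4/3 + V)
M(565) - d(605) = (-4/3 + 565) - 3*605² = 1691/3 - 3*366025 = 1691/3 - 1*1098075 = 1691/3 - 1098075 = -3292534/3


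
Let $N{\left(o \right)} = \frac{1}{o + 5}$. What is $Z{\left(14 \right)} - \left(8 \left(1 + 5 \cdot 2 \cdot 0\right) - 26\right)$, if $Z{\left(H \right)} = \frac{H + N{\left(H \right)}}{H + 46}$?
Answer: $\frac{6929}{380} \approx 18.234$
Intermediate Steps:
$N{\left(o \right)} = \frac{1}{5 + o}$
$Z{\left(H \right)} = \frac{H + \frac{1}{5 + H}}{46 + H}$ ($Z{\left(H \right)} = \frac{H + \frac{1}{5 + H}}{H + 46} = \frac{H + \frac{1}{5 + H}}{46 + H}$)
$Z{\left(14 \right)} - \left(8 \left(1 + 5 \cdot 2 \cdot 0\right) - 26\right) = \frac{1 + 14 \left(5 + 14\right)}{\left(5 + 14\right) \left(46 + 14\right)} - \left(8 \left(1 + 5 \cdot 2 \cdot 0\right) - 26\right) = \frac{1 + 14 \cdot 19}{19 \cdot 60} - \left(8 \left(1 + 10 \cdot 0\right) - 26\right) = \frac{1}{19} \cdot \frac{1}{60} \left(1 + 266\right) - \left(8 \left(1 + 0\right) - 26\right) = \frac{1}{19} \cdot \frac{1}{60} \cdot 267 - \left(8 \cdot 1 - 26\right) = \frac{89}{380} - \left(8 - 26\right) = \frac{89}{380} - -18 = \frac{89}{380} + 18 = \frac{6929}{380}$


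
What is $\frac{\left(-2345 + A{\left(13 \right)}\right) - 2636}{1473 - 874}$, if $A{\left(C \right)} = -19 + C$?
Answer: $- \frac{4987}{599} \approx -8.3255$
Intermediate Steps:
$\frac{\left(-2345 + A{\left(13 \right)}\right) - 2636}{1473 - 874} = \frac{\left(-2345 + \left(-19 + 13\right)\right) - 2636}{1473 - 874} = \frac{\left(-2345 - 6\right) - 2636}{599} = \left(-2351 - 2636\right) \frac{1}{599} = \left(-4987\right) \frac{1}{599} = - \frac{4987}{599}$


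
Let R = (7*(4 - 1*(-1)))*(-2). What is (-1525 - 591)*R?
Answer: 148120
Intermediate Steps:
R = -70 (R = (7*(4 + 1))*(-2) = (7*5)*(-2) = 35*(-2) = -70)
(-1525 - 591)*R = (-1525 - 591)*(-70) = -2116*(-70) = 148120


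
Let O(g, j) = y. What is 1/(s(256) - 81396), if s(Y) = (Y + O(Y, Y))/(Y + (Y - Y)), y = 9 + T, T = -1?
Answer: -32/2604639 ≈ -1.2286e-5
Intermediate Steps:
y = 8 (y = 9 - 1 = 8)
O(g, j) = 8
s(Y) = (8 + Y)/Y (s(Y) = (Y + 8)/(Y + (Y - Y)) = (8 + Y)/(Y + 0) = (8 + Y)/Y)
1/(s(256) - 81396) = 1/((8 + 256)/256 - 81396) = 1/((1/256)*264 - 81396) = 1/(33/32 - 81396) = 1/(-2604639/32) = -32/2604639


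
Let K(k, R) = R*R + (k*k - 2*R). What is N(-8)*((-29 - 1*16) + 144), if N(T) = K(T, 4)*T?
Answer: -57024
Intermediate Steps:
K(k, R) = R**2 + k**2 - 2*R (K(k, R) = R**2 + (k**2 - 2*R) = R**2 + k**2 - 2*R)
N(T) = T*(8 + T**2) (N(T) = (4**2 + T**2 - 2*4)*T = (16 + T**2 - 8)*T = (8 + T**2)*T = T*(8 + T**2))
N(-8)*((-29 - 1*16) + 144) = (-8*(8 + (-8)**2))*((-29 - 1*16) + 144) = (-8*(8 + 64))*((-29 - 16) + 144) = (-8*72)*(-45 + 144) = -576*99 = -57024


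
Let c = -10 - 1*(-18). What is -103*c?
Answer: -824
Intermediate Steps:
c = 8 (c = -10 + 18 = 8)
-103*c = -103*8 = -824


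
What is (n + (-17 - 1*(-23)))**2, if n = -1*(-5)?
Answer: 121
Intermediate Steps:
n = 5
(n + (-17 - 1*(-23)))**2 = (5 + (-17 - 1*(-23)))**2 = (5 + (-17 + 23))**2 = (5 + 6)**2 = 11**2 = 121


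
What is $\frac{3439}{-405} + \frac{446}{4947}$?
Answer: $- \frac{5610701}{667845} \approx -8.4012$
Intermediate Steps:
$\frac{3439}{-405} + \frac{446}{4947} = 3439 \left(- \frac{1}{405}\right) + 446 \cdot \frac{1}{4947} = - \frac{3439}{405} + \frac{446}{4947} = - \frac{5610701}{667845}$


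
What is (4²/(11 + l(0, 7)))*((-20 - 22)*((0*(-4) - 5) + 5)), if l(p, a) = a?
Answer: 0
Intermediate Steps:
(4²/(11 + l(0, 7)))*((-20 - 22)*((0*(-4) - 5) + 5)) = (4²/(11 + 7))*((-20 - 22)*((0*(-4) - 5) + 5)) = (16/18)*(-42*((0 - 5) + 5)) = (16*(1/18))*(-42*(-5 + 5)) = 8*(-42*0)/9 = (8/9)*0 = 0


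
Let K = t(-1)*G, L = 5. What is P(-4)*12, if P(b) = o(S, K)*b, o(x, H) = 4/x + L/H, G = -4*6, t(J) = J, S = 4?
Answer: -58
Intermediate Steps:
G = -24
K = 24 (K = -1*(-24) = 24)
o(x, H) = 4/x + 5/H
P(b) = 29*b/24 (P(b) = (4/4 + 5/24)*b = (4*(¼) + 5*(1/24))*b = (1 + 5/24)*b = 29*b/24)
P(-4)*12 = ((29/24)*(-4))*12 = -29/6*12 = -58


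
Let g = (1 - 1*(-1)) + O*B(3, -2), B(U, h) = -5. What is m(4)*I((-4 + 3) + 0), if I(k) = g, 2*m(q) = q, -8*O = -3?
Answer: ¼ ≈ 0.25000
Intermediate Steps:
O = 3/8 (O = -⅛*(-3) = 3/8 ≈ 0.37500)
m(q) = q/2
g = ⅛ (g = (1 - 1*(-1)) + (3/8)*(-5) = (1 + 1) - 15/8 = 2 - 15/8 = ⅛ ≈ 0.12500)
I(k) = ⅛
m(4)*I((-4 + 3) + 0) = ((½)*4)*(⅛) = 2*(⅛) = ¼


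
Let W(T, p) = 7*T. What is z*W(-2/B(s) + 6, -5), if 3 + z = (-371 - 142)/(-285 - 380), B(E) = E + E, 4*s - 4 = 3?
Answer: -2964/35 ≈ -84.686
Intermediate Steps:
s = 7/4 (s = 1 + (¼)*3 = 1 + ¾ = 7/4 ≈ 1.7500)
B(E) = 2*E
z = -78/35 (z = -3 + (-371 - 142)/(-285 - 380) = -3 - 513/(-665) = -3 - 513*(-1/665) = -3 + 27/35 = -78/35 ≈ -2.2286)
z*W(-2/B(s) + 6, -5) = -78*(-2/(2*(7/4)) + 6)/5 = -78*(-2/7/2 + 6)/5 = -78*(-2*2/7 + 6)/5 = -78*(-4/7 + 6)/5 = -78*38/(5*7) = -78/35*38 = -2964/35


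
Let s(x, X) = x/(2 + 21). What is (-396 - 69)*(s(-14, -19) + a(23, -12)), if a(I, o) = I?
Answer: -239475/23 ≈ -10412.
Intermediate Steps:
s(x, X) = x/23
(-396 - 69)*(s(-14, -19) + a(23, -12)) = (-396 - 69)*((1/23)*(-14) + 23) = -465*(-14/23 + 23) = -465*515/23 = -239475/23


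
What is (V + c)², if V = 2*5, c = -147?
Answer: 18769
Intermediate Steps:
V = 10
(V + c)² = (10 - 147)² = (-137)² = 18769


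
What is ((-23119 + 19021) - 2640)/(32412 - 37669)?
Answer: 6738/5257 ≈ 1.2817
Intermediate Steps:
((-23119 + 19021) - 2640)/(32412 - 37669) = (-4098 - 2640)/(-5257) = -6738*(-1/5257) = 6738/5257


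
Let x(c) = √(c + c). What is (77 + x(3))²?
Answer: (77 + √6)² ≈ 6312.2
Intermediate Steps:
x(c) = √2*√c (x(c) = √(2*c) = √2*√c)
(77 + x(3))² = (77 + √2*√3)² = (77 + √6)²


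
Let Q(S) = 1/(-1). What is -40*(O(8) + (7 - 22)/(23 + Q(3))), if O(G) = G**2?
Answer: -27860/11 ≈ -2532.7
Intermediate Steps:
Q(S) = -1 (Q(S) = 1*(-1) = -1)
-40*(O(8) + (7 - 22)/(23 + Q(3))) = -40*(8**2 + (7 - 22)/(23 - 1)) = -40*(64 - 15/22) = -40*1393/22 = -27860/11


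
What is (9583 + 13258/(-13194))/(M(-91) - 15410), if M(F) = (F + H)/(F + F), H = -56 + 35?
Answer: -410880743/660762117 ≈ -0.62183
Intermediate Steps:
H = -21
M(F) = (-21 + F)/(2*F) (M(F) = (F - 21)/(F + F) = (-21 + F)/((2*F)) = (-21 + F)*(1/(2*F)) = (-21 + F)/(2*F))
(9583 + 13258/(-13194))/(M(-91) - 15410) = (9583 + 13258/(-13194))/((1/2)*(-21 - 91)/(-91) - 15410) = (9583 + 13258*(-1/13194))/((1/2)*(-1/91)*(-112) - 15410) = (9583 - 6629/6597)/(8/13 - 15410) = 63212422/(6597*(-200322/13)) = (63212422/6597)*(-13/200322) = -410880743/660762117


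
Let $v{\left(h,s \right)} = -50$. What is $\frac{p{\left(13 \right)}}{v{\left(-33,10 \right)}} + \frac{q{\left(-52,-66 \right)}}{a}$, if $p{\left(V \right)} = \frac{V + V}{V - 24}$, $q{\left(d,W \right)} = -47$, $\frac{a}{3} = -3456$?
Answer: $\frac{147709}{2851200} \approx 0.051806$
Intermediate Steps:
$a = -10368$ ($a = 3 \left(-3456\right) = -10368$)
$p{\left(V \right)} = \frac{2 V}{-24 + V}$
$\frac{p{\left(13 \right)}}{v{\left(-33,10 \right)}} + \frac{q{\left(-52,-66 \right)}}{a} = \frac{2 \cdot 13 \frac{1}{-24 + 13}}{-50} - \frac{47}{-10368} = 2 \cdot 13 \frac{1}{-11} \left(- \frac{1}{50}\right) - - \frac{47}{10368} = 2 \cdot 13 \left(- \frac{1}{11}\right) \left(- \frac{1}{50}\right) + \frac{47}{10368} = \left(- \frac{26}{11}\right) \left(- \frac{1}{50}\right) + \frac{47}{10368} = \frac{13}{275} + \frac{47}{10368} = \frac{147709}{2851200}$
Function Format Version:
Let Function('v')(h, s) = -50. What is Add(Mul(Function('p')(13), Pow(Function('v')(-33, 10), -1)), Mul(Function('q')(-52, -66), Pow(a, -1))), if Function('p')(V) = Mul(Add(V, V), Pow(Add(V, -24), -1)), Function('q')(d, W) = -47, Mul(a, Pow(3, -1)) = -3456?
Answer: Rational(147709, 2851200) ≈ 0.051806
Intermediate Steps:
a = -10368 (a = Mul(3, -3456) = -10368)
Function('p')(V) = Mul(2, V, Pow(Add(-24, V), -1)) (Function('p')(V) = Mul(Mul(2, V), Pow(Add(-24, V), -1)) = Mul(2, V, Pow(Add(-24, V), -1)))
Add(Mul(Function('p')(13), Pow(Function('v')(-33, 10), -1)), Mul(Function('q')(-52, -66), Pow(a, -1))) = Add(Mul(Mul(2, 13, Pow(Add(-24, 13), -1)), Pow(-50, -1)), Mul(-47, Pow(-10368, -1))) = Add(Mul(Mul(2, 13, Pow(-11, -1)), Rational(-1, 50)), Mul(-47, Rational(-1, 10368))) = Add(Mul(Mul(2, 13, Rational(-1, 11)), Rational(-1, 50)), Rational(47, 10368)) = Add(Mul(Rational(-26, 11), Rational(-1, 50)), Rational(47, 10368)) = Add(Rational(13, 275), Rational(47, 10368)) = Rational(147709, 2851200)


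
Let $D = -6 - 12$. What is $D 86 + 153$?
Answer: $-1395$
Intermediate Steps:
$D = -18$ ($D = -6 - 12 = -18$)
$D 86 + 153 = \left(-18\right) 86 + 153 = -1548 + 153 = -1395$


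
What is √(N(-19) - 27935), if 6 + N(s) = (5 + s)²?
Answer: I*√27745 ≈ 166.57*I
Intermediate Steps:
N(s) = -6 + (5 + s)²
√(N(-19) - 27935) = √((-6 + (5 - 19)²) - 27935) = √((-6 + (-14)²) - 27935) = √((-6 + 196) - 27935) = √(190 - 27935) = √(-27745) = I*√27745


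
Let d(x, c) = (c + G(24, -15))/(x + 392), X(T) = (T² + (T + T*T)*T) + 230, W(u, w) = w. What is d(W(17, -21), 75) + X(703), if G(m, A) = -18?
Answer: 129262920382/371 ≈ 3.4842e+8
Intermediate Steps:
X(T) = 230 + T² + T*(T + T²) (X(T) = (T² + (T + T²)*T) + 230 = (T² + T*(T + T²)) + 230 = 230 + T² + T*(T + T²))
d(x, c) = (-18 + c)/(392 + x) (d(x, c) = (c - 18)/(x + 392) = (-18 + c)/(392 + x))
d(W(17, -21), 75) + X(703) = (-18 + 75)/(392 - 21) + (230 + 703³ + 2*703²) = 57/371 + (230 + 347428927 + 2*494209) = (1/371)*57 + (230 + 347428927 + 988418) = 57/371 + 348417575 = 129262920382/371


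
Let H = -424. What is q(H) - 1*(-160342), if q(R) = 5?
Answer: 160347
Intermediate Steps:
q(H) - 1*(-160342) = 5 - 1*(-160342) = 5 + 160342 = 160347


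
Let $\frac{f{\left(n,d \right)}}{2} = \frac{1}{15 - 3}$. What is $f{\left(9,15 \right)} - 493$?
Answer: $- \frac{2957}{6} \approx -492.83$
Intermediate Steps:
$f{\left(n,d \right)} = \frac{1}{6}$ ($f{\left(n,d \right)} = \frac{2}{15 - 3} = \frac{2}{12} = 2 \cdot \frac{1}{12} = \frac{1}{6}$)
$f{\left(9,15 \right)} - 493 = \frac{1}{6} - 493 = - \frac{2957}{6}$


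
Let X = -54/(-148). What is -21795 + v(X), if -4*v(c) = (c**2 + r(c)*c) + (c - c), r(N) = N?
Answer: -238699569/10952 ≈ -21795.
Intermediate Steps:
X = 27/74 (X = -54*(-1/148) = 27/74 ≈ 0.36486)
v(c) = -c**2/2 (v(c) = -((c**2 + c*c) + (c - c))/4 = -((c**2 + c**2) + 0)/4 = -(2*c**2 + 0)/4 = -c**2/2)
-21795 + v(X) = -21795 - (27/74)**2/2 = -21795 - 1/2*729/5476 = -21795 - 729/10952 = -238699569/10952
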